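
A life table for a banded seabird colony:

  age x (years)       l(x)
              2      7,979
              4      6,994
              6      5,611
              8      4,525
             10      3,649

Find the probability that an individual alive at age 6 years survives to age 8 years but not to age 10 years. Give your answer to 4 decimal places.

This is the probability of reaching 8 but not 10, conditional on being alive at 6: (l(8) − l(10)) / l(6).
= (4,525 − 3,649) / 5,611 = 876 / 5,611 = 0.156122.

0.1561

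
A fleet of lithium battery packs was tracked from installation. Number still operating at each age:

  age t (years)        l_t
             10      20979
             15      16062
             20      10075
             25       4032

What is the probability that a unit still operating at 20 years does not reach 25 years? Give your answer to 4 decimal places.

0.5998

P(fail before 25 | operational at 20) = 1 − l_25/l_20 = 1 − 4032/10075 = (6043)/10075 = 0.599801.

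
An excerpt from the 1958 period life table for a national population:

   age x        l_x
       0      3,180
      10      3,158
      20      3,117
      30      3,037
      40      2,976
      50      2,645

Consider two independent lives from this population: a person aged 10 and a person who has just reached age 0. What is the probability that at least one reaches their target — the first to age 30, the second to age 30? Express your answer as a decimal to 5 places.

p₁ = l_30/l_10 = 3,037/3,158 = 0.961685; p₂ = l_30/l_0 = 3,037/3,180 = 0.955031.
P(at least one) = 1 − (1−p₁)(1−p₂) = 1 − 0.038315 × 0.044969 = 0.998277.

0.99828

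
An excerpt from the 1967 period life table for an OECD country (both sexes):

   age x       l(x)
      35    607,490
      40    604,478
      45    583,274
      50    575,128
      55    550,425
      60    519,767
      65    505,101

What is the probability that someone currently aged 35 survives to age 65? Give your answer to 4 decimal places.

0.8315

The conditional survival probability is l(65)/l(35) = 505,101/607,490 = 0.831456.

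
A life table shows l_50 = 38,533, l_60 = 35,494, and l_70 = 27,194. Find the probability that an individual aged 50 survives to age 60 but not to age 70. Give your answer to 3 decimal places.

0.215

We want 10|10q50 = (l_60 − l_70)/l_50.
This is the probability of reaching 60 but not 70, conditional on being alive at 50: (l_60 − l_70) / l_50.
= (35,494 − 27,194) / 38,533 = 8,300 / 38,533 = 0.215400.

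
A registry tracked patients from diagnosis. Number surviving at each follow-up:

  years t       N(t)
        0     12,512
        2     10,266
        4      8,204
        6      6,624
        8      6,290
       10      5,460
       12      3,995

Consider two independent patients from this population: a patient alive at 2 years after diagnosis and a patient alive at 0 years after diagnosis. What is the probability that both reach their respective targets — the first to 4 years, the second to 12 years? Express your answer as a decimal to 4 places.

0.2552

p₁ = N(4)/N(2) = 8,204/10,266 = 0.799143; p₂ = N(12)/N(0) = 3,995/12,512 = 0.319293.
P(both) = p₁ × p₂ = 0.799143 × 0.319293 = 0.255161.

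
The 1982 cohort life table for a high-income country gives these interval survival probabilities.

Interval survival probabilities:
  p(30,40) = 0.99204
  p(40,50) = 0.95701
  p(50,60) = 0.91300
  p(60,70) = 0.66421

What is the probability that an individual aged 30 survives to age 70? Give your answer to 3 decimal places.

0.576

Chaining the interval survival probabilities: 0.99204 × 0.95701 × 0.91300 × 0.66421.
= 0.575734.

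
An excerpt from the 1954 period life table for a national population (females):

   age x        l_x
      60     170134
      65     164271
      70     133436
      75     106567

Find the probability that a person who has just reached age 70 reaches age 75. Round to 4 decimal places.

0.7986

The conditional survival probability is l_75/l_70 = 106567/133436 = 0.798638.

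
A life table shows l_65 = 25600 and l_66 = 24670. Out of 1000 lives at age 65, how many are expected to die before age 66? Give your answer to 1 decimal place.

The relevant probability is 1 − 24670/25600 = 0.036328.
Expected number = 1000 × 0.036328 = 36.3.

36.3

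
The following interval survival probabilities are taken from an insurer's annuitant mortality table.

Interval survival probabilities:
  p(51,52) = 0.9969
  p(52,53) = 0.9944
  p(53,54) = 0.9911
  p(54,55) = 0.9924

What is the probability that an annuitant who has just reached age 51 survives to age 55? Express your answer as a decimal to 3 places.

0.975

The overall survival probability is 0.9969 × 0.9944 × 0.9911 × 0.9924.
= 0.975028.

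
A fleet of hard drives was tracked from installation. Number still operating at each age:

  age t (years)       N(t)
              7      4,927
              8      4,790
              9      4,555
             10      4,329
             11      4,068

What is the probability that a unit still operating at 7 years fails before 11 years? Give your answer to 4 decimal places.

0.1743

P(fail before 11 | operational at 7) = 1 − N(11)/N(7) = 1 − 4,068/4,927 = (859)/4,927 = 0.174345.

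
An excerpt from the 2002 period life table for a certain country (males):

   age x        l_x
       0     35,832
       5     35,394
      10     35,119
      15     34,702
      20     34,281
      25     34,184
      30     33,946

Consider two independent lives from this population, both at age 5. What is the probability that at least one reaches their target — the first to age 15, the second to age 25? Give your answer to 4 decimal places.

p₁ = l_15/l_5 = 34,702/35,394 = 0.980449; p₂ = l_25/l_5 = 34,184/35,394 = 0.965813.
P(at least one) = 1 − (1−p₁)(1−p₂) = 1 − 0.019551 × 0.034187 = 0.999332.

0.9993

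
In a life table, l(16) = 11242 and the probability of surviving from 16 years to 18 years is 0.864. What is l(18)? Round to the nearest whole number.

l(18) = l(16) × p = 11242 × 0.864 = 9713.

9713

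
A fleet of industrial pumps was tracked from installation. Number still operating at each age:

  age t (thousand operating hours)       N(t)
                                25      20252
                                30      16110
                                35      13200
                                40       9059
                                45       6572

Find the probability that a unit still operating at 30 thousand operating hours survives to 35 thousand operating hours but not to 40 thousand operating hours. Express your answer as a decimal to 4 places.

This is the probability of reaching 35 but not 40, conditional on being operational at 30: (N(35) − N(40)) / N(30).
= (13200 − 9059) / 16110 = 4141 / 16110 = 0.257045.

0.2570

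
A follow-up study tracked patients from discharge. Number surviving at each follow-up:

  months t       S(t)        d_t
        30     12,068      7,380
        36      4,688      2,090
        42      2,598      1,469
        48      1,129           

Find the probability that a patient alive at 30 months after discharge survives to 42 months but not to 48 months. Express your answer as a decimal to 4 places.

This is the probability of reaching 42 but not 48, conditional on being alive at 30: (S(42) − S(48)) / S(30).
= (2,598 − 1,129) / 12,068 = 1,469 / 12,068 = 0.121727.

0.1217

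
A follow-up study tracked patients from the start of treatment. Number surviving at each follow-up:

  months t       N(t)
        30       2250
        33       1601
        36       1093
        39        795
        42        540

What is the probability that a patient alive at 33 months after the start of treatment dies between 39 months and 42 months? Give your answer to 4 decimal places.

This is the probability of reaching 39 but not 42, conditional on being alive at 33: (N(39) − N(42)) / N(33).
= (795 − 540) / 1601 = 255 / 1601 = 0.159275.

0.1593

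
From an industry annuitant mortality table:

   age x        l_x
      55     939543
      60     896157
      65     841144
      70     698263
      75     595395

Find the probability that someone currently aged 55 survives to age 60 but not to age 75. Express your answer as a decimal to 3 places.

This is the probability of reaching 60 but not 75, conditional on being alive at 55: (l_60 − l_75) / l_55.
= (896157 − 595395) / 939543 = 300762 / 939543 = 0.320115.

0.320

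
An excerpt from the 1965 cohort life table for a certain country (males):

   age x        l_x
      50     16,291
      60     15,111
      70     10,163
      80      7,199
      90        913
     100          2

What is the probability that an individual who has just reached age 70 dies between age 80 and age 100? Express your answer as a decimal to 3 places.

We want 10|20q70 = (l_80 − l_100)/l_70.
This is the probability of reaching 80 but not 100, conditional on being alive at 70: (l_80 − l_100) / l_70.
= (7,199 − 2) / 10,163 = 7,197 / 10,163 = 0.708157.

0.708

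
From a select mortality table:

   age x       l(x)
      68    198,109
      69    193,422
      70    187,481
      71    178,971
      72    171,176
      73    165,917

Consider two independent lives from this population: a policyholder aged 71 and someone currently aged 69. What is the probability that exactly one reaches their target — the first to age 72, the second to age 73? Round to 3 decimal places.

0.173

p₁ = l(72)/l(71) = 171,176/178,971 = 0.956445; p₂ = l(73)/l(69) = 165,917/193,422 = 0.857798.
P(exactly one) = p₁(1−p₂) + (1−p₁)p₂ = 0.136008 + 0.037361 = 0.173370.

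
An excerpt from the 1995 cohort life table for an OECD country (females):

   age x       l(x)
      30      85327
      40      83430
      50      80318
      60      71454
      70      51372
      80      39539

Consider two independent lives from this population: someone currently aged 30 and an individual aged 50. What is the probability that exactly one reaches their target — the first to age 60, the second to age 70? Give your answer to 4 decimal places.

0.4058

p₁ = l(60)/l(30) = 71454/85327 = 0.837414; p₂ = l(70)/l(50) = 51372/80318 = 0.639608.
P(exactly one) = p₁(1−p₂) + (1−p₁)p₂ = 0.301797 + 0.103991 = 0.405789.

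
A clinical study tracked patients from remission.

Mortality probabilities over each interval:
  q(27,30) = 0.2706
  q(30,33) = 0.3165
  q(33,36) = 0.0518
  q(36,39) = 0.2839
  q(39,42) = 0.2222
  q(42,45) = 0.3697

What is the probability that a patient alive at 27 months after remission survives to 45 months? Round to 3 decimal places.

0.166

Survival from 27 to 45 is the product of surviving each interval: (1 − 0.2706) × (1 − 0.3165) × (1 − 0.0518) × (1 − 0.2839) × (1 − 0.2222) × (1 − 0.3697).
= 0.7294 × 0.6835 × 0.9482 × 0.7161 × 0.7778 × 0.6303 = 0.165956.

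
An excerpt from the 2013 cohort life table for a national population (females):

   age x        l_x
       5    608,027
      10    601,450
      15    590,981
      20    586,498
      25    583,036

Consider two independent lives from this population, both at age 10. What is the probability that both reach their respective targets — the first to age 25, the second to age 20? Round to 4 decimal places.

0.9453

p₁ = l_25/l_10 = 583,036/601,450 = 0.969384; p₂ = l_20/l_10 = 586,498/601,450 = 0.975140.
P(both) = p₁ × p₂ = 0.969384 × 0.975140 = 0.945285.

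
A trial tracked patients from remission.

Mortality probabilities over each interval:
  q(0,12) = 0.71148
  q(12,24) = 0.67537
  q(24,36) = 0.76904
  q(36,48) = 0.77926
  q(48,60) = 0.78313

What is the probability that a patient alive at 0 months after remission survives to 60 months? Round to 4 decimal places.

0.0010

Chaining the interval survival probabilities: (1 − 0.71148) × (1 − 0.67537) × (1 − 0.76904) × (1 − 0.77926) × (1 − 0.78313).
= 0.28852 × 0.32463 × 0.23096 × 0.22074 × 0.21687 = 0.001036.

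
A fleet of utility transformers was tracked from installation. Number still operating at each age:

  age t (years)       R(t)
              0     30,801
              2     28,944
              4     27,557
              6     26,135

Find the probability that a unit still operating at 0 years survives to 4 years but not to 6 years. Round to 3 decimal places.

0.046

This is the probability of reaching 4 but not 6, conditional on being operational at 0: (R(4) − R(6)) / R(0).
= (27,557 − 26,135) / 30,801 = 1,422 / 30,801 = 0.046167.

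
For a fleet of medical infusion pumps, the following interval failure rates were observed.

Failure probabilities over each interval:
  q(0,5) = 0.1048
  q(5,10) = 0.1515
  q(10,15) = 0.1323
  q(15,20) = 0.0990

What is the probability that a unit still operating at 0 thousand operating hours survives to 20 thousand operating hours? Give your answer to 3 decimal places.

0.594

Survival from 0 to 20 is the product of surviving each interval: (1 − 0.1048) × (1 − 0.1515) × (1 − 0.1323) × (1 − 0.0990).
= 0.8952 × 0.8485 × 0.8677 × 0.9010 = 0.593836.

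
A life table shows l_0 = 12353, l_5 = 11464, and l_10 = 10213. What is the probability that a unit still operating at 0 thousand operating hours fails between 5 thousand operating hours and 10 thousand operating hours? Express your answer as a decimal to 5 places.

0.10127

This is the probability of reaching 5 but not 10, conditional on being operational at 0: (l_5 − l_10) / l_0.
= (11464 − 10213) / 12353 = 1251 / 12353 = 0.101271.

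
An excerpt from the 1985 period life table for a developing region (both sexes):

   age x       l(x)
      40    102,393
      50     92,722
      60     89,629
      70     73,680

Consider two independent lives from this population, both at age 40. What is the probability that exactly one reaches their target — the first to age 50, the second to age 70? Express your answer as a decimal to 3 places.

p₁ = l(50)/l(40) = 92,722/102,393 = 0.905550; p₂ = l(70)/l(40) = 73,680/102,393 = 0.719580.
P(exactly one) = p₁(1−p₂) + (1−p₁)p₂ = 0.253934 + 0.067964 = 0.321899.

0.322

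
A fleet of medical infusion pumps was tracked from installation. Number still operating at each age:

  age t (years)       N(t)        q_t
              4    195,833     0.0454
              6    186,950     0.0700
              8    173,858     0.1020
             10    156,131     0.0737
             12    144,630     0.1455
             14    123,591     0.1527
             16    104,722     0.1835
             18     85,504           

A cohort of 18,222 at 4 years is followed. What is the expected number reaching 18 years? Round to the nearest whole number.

7956

The relevant probability is 85,504/195,833 = 0.436617.
Expected number = 18,222 × 0.436617 = 7956.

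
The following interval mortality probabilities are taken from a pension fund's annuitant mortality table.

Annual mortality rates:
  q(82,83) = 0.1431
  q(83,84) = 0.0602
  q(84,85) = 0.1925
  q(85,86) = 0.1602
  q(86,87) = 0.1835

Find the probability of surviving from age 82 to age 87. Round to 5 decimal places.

0.44590

Survival from 82 to 87 is the product of surviving each interval: (1 − 0.1431) × (1 − 0.0602) × (1 − 0.1925) × (1 − 0.1602) × (1 − 0.1835).
= 0.8569 × 0.9398 × 0.8075 × 0.8398 × 0.8165 = 0.445903.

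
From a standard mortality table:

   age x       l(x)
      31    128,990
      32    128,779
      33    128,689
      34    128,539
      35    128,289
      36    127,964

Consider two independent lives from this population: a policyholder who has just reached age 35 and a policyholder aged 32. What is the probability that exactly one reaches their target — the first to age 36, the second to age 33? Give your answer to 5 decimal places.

0.00323

p₁ = l(36)/l(35) = 127,964/128,289 = 0.997467; p₂ = l(33)/l(32) = 128,689/128,779 = 0.999301.
P(exactly one) = p₁(1−p₂) + (1−p₁)p₂ = 0.000697 + 0.002531 = 0.003228.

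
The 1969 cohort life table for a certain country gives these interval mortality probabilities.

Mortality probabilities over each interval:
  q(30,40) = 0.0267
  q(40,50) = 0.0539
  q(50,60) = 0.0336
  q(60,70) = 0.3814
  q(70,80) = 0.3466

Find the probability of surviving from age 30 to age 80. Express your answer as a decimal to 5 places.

0.35969

Chaining the interval survival probabilities: (1 − 0.0267) × (1 − 0.0539) × (1 − 0.0336) × (1 − 0.3814) × (1 − 0.3466).
= 0.9733 × 0.9461 × 0.9664 × 0.6186 × 0.6534 = 0.359691.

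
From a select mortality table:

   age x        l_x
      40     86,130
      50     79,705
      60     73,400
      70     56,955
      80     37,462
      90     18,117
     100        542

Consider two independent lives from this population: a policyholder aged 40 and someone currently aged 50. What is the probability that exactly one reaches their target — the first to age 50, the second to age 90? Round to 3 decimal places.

0.732

p₁ = l_50/l_40 = 79,705/86,130 = 0.925403; p₂ = l_90/l_50 = 18,117/79,705 = 0.227301.
P(exactly one) = p₁(1−p₂) + (1−p₁)p₂ = 0.715058 + 0.016956 = 0.732014.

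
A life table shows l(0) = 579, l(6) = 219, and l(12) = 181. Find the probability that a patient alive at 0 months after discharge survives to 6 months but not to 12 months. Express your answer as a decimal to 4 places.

This is the probability of reaching 6 but not 12, conditional on being alive at 0: (l(6) − l(12)) / l(0).
= (219 − 181) / 579 = 38 / 579 = 0.065630.

0.0656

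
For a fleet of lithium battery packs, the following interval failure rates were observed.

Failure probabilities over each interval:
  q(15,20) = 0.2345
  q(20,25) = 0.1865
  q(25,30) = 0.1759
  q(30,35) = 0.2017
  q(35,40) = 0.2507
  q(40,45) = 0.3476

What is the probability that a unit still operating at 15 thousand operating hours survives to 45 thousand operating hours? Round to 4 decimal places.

P(survive 15→45) = (1 − 0.2345) × (1 − 0.1865) × (1 − 0.1759) × (1 − 0.2017) × (1 − 0.2507) × (1 − 0.3476).
= 0.7655 × 0.8135 × 0.8241 × 0.7983 × 0.7493 × 0.6524 = 0.200271.

0.2003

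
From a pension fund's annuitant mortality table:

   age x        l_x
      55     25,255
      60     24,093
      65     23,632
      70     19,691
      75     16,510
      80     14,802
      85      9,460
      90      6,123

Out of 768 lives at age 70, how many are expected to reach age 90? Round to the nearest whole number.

239

The relevant probability is 6,123/19,691 = 0.310954.
Expected number = 768 × 0.310954 = 239.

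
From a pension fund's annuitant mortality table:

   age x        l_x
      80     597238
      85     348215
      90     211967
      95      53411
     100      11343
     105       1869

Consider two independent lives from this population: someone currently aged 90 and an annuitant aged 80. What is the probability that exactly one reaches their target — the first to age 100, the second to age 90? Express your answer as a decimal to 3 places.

p₁ = l_100/l_90 = 11343/211967 = 0.053513; p₂ = l_90/l_80 = 211967/597238 = 0.354912.
P(exactly one) = p₁(1−p₂) + (1−p₁)p₂ = 0.034521 + 0.335920 = 0.370440.

0.370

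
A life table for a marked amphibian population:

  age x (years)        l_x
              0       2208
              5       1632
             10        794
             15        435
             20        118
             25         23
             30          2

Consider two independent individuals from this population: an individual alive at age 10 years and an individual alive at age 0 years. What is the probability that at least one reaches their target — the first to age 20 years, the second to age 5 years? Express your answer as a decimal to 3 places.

p₁ = l_20/l_10 = 118/794 = 0.148615; p₂ = l_5/l_0 = 1632/2208 = 0.739130.
P(at least one) = 1 − (1−p₁)(1−p₂) = 1 − 0.851385 × 0.260870 = 0.777899.

0.778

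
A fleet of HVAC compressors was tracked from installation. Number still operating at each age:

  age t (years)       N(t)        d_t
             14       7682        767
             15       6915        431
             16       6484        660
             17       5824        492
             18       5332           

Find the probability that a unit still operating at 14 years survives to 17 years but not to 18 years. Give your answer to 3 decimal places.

0.064

This is the probability of reaching 17 but not 18, conditional on being operational at 14: (N(17) − N(18)) / N(14).
= (5824 − 5332) / 7682 = 492 / 7682 = 0.064046.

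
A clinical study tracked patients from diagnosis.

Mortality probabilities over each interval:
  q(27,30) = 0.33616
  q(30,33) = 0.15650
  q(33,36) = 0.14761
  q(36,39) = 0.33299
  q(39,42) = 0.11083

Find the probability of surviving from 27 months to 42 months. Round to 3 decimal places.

0.283

P(survive 27→42) = (1 − 0.33616) × (1 − 0.15650) × (1 − 0.14761) × (1 − 0.33299) × (1 − 0.11083).
= 0.66384 × 0.84350 × 0.85239 × 0.66701 × 0.88917 = 0.283077.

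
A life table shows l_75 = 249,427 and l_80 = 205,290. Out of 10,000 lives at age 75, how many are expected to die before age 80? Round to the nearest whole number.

1770

The relevant probability is 1 − 205,290/249,427 = 0.176954.
Expected number = 10,000 × 0.176954 = 1770.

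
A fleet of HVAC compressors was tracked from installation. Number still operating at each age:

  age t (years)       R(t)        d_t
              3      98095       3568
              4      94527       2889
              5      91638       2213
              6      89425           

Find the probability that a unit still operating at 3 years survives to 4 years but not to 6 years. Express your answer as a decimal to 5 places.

0.05201

This is the probability of reaching 4 but not 6, conditional on being operational at 3: (R(4) − R(6)) / R(3).
= (94527 − 89425) / 98095 = 5102 / 98095 = 0.052011.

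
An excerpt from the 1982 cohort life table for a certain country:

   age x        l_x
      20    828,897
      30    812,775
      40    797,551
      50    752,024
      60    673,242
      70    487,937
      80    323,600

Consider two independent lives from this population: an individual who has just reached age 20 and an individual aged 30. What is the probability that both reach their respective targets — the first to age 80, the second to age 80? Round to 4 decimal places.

p₁ = l_80/l_20 = 323,600/828,897 = 0.390398; p₂ = l_80/l_30 = 323,600/812,775 = 0.398142.
P(both) = p₁ × p₂ = 0.390398 × 0.398142 = 0.155434.

0.1554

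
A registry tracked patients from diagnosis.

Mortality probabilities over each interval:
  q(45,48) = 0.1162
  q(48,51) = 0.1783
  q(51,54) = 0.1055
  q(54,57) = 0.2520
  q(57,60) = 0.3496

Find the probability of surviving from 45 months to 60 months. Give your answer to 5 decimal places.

Chaining the interval survival probabilities: (1 − 0.1162) × (1 − 0.1783) × (1 − 0.1055) × (1 − 0.2520) × (1 − 0.3496).
= 0.8838 × 0.8217 × 0.8945 × 0.7480 × 0.6504 = 0.316031.

0.31603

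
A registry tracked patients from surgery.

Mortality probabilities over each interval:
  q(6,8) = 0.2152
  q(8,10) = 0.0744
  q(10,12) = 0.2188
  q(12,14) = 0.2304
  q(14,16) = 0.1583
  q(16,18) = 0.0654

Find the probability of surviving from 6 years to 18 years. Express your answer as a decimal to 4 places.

P(survive 6→18) = (1 − 0.2152) × (1 − 0.0744) × (1 − 0.2188) × (1 − 0.2304) × (1 − 0.1583) × (1 − 0.0654).
= 0.7848 × 0.9256 × 0.7812 × 0.7696 × 0.8417 × 0.9346 = 0.343552.

0.3436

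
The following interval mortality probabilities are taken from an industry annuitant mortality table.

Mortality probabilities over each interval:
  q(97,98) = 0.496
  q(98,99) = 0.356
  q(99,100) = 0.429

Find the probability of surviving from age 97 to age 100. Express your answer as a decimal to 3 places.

0.185

Survival from 97 to 100 is the product of surviving each interval: (1 − 0.496) × (1 − 0.356) × (1 − 0.429).
= 0.504 × 0.644 × 0.571 = 0.185333.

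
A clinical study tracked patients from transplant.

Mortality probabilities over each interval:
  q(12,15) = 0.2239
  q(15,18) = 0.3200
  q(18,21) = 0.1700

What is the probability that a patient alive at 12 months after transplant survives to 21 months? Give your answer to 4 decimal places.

0.4380

The overall survival probability is (1 − 0.2239) × (1 − 0.3200) × (1 − 0.1700).
= 0.7761 × 0.6800 × 0.8300 = 0.438031.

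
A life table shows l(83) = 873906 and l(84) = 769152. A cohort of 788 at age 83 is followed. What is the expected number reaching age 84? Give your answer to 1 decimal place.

693.5

The relevant probability is 769152/873906 = 0.880131.
Expected number = 788 × 0.880131 = 693.5.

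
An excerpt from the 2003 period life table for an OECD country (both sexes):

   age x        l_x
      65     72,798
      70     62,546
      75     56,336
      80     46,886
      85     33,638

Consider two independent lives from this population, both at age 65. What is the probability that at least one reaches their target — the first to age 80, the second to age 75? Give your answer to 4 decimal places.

0.9195

p₁ = l_80/l_65 = 46,886/72,798 = 0.644056; p₂ = l_75/l_65 = 56,336/72,798 = 0.773867.
P(at least one) = 1 − (1−p₁)(1−p₂) = 1 − 0.355944 × 0.226133 = 0.919509.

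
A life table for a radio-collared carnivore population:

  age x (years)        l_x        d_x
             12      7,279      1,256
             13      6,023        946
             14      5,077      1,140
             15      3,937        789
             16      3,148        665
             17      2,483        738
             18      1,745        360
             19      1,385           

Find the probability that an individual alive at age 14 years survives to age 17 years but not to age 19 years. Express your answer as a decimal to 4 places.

0.2163

This is the probability of reaching 17 but not 19, conditional on being alive at 14: (l_17 − l_19) / l_14.
= (2,483 − 1,385) / 5,077 = 1,098 / 5,077 = 0.216269.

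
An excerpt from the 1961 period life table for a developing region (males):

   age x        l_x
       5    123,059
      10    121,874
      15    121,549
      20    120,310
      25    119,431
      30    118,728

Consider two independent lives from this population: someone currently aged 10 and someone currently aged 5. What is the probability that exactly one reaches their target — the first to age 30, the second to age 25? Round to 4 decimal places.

p₁ = l_30/l_10 = 118,728/121,874 = 0.974186; p₂ = l_25/l_5 = 119,431/123,059 = 0.970518.
P(exactly one) = p₁(1−p₂) + (1−p₁)p₂ = 0.028721 + 0.025053 = 0.053774.

0.0538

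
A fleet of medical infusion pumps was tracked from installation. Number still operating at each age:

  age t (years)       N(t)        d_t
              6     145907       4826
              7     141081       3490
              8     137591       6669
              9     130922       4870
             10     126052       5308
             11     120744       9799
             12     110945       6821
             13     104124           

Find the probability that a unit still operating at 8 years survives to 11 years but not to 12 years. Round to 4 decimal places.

0.0712

This is the probability of reaching 11 but not 12, conditional on being operational at 8: (N(11) − N(12)) / N(8).
= (120744 − 110945) / 137591 = 9799 / 137591 = 0.071218.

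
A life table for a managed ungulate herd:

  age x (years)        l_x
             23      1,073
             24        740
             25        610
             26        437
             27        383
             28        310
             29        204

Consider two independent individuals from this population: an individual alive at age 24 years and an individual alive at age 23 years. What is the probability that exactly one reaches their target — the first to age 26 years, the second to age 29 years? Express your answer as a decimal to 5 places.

0.55611

p₁ = l_26/l_24 = 437/740 = 0.590541; p₂ = l_29/l_23 = 204/1,073 = 0.190121.
P(exactly one) = p₁(1−p₂) + (1−p₁)p₂ = 0.478267 + 0.077847 = 0.556114.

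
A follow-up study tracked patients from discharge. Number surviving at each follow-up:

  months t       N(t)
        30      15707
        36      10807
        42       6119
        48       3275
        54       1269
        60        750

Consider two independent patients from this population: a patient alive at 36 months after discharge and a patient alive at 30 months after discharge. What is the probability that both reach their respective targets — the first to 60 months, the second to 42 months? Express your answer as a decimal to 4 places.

0.0270

p₁ = N(60)/N(36) = 750/10807 = 0.069399; p₂ = N(42)/N(30) = 6119/15707 = 0.389572.
P(both) = p₁ × p₂ = 0.069399 × 0.389572 = 0.027036.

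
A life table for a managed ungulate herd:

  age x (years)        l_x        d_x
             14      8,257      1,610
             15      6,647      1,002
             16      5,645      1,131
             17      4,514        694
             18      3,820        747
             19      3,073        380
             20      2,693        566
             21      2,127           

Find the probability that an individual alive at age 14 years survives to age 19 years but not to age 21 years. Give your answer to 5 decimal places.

0.11457

This is the probability of reaching 19 but not 21, conditional on being alive at 14: (l_19 − l_21) / l_14.
= (3,073 − 2,127) / 8,257 = 946 / 8,257 = 0.114569.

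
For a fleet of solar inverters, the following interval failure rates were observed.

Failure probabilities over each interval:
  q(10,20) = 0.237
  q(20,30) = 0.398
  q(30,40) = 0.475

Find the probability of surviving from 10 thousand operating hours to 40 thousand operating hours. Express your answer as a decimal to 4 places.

0.2411

Survival from 10 to 40 is the product of surviving each interval: (1 − 0.237) × (1 − 0.398) × (1 − 0.475).
= 0.763 × 0.602 × 0.525 = 0.241146.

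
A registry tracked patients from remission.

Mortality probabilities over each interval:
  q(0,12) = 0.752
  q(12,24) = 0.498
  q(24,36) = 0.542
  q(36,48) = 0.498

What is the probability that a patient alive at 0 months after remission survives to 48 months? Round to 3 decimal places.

The overall survival probability is (1 − 0.752) × (1 − 0.498) × (1 − 0.542) × (1 − 0.498).
= 0.248 × 0.502 × 0.458 × 0.502 = 0.028624.

0.029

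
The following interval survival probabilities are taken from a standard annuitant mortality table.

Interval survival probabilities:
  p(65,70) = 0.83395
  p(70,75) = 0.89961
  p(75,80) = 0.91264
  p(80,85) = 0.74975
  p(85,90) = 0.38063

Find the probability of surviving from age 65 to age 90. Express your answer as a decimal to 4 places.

0.1954

The overall survival probability is 0.83395 × 0.89961 × 0.91264 × 0.74975 × 0.38063.
= 0.195395.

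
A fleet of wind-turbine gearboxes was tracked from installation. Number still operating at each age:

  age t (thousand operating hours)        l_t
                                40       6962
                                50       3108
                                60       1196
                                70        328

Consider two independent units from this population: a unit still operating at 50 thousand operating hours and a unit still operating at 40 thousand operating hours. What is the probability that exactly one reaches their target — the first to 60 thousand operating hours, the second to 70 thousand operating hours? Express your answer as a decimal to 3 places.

p₁ = l_60/l_50 = 1196/3108 = 0.384813; p₂ = l_70/l_40 = 328/6962 = 0.047113.
P(exactly one) = p₁(1−p₂) + (1−p₁)p₂ = 0.366683 + 0.028983 = 0.395667.

0.396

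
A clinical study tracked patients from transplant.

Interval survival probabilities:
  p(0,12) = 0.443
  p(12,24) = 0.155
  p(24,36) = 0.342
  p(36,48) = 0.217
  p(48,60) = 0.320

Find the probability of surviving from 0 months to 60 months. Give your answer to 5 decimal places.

Survival from 0 to 60 is the product of surviving each interval: 0.443 × 0.155 × 0.342 × 0.217 × 0.320.
= 0.001631.

0.00163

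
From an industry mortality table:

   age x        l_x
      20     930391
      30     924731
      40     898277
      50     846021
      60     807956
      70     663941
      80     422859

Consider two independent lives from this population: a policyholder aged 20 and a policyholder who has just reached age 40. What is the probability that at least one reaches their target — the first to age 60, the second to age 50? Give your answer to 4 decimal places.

p₁ = l_60/l_20 = 807956/930391 = 0.868405; p₂ = l_50/l_40 = 846021/898277 = 0.941826.
P(at least one) = 1 − (1−p₁)(1−p₂) = 1 − 0.131595 × 0.058174 = 0.992345.

0.9923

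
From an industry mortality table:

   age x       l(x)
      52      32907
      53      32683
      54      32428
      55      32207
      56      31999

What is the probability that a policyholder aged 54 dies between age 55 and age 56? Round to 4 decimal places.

0.0064

This is the probability of reaching 55 but not 56, conditional on being alive at 54: (l(55) − l(56)) / l(54).
= (32207 − 31999) / 32428 = 208 / 32428 = 0.006414.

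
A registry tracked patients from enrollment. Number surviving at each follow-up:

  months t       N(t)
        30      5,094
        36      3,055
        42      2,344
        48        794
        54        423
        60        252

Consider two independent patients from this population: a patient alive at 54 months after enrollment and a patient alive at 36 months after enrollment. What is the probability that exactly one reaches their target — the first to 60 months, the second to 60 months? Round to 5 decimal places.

0.57995

p₁ = N(60)/N(54) = 252/423 = 0.595745; p₂ = N(60)/N(36) = 252/3,055 = 0.082488.
P(exactly one) = p₁(1−p₂) + (1−p₁)p₂ = 0.546603 + 0.033346 = 0.579949.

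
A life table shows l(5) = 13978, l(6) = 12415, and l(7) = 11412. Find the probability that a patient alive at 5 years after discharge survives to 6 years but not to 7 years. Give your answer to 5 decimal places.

This is the probability of reaching 6 but not 7, conditional on being alive at 5: (l(6) − l(7)) / l(5).
= (12415 − 11412) / 13978 = 1003 / 13978 = 0.071756.

0.07176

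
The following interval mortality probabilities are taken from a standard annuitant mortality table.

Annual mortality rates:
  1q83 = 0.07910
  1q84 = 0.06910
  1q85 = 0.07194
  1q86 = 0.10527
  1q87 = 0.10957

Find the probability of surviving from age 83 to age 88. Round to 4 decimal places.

0.6338

5p83 = (1 − 0.07910) × (1 − 0.06910) × (1 − 0.07194) × (1 − 0.10527) × (1 − 0.10957).
= 0.92090 × 0.93090 × 0.92806 × 0.89473 × 0.89043 = 0.633845.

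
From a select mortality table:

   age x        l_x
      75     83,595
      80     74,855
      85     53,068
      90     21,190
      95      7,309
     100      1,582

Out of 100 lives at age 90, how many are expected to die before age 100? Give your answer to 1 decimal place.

The relevant probability is 1 − 1,582/21,190 = 0.925342.
Expected number = 100 × 0.925342 = 92.5.

92.5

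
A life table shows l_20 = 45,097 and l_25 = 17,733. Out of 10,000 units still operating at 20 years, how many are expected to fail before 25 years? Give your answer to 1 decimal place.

The relevant probability is 1 − 17,733/45,097 = 0.606781.
Expected number = 10,000 × 0.606781 = 6067.8.

6067.8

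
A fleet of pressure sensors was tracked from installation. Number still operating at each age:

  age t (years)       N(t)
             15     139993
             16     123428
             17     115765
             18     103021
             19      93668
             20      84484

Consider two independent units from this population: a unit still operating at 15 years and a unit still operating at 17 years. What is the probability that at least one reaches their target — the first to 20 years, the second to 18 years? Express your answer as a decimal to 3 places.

0.956

p₁ = N(20)/N(15) = 84484/139993 = 0.603487; p₂ = N(18)/N(17) = 103021/115765 = 0.889915.
P(at least one) = 1 − (1−p₁)(1−p₂) = 1 − 0.396513 × 0.110085 = 0.956350.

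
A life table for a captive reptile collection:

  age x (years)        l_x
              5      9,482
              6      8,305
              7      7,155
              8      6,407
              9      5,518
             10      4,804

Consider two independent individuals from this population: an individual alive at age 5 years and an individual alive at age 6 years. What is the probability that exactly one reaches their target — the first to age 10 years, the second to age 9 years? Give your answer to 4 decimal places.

0.4978

p₁ = l_10/l_5 = 4,804/9,482 = 0.506644; p₂ = l_9/l_6 = 5,518/8,305 = 0.664419.
P(exactly one) = p₁(1−p₂) + (1−p₁)p₂ = 0.170020 + 0.327795 = 0.497815.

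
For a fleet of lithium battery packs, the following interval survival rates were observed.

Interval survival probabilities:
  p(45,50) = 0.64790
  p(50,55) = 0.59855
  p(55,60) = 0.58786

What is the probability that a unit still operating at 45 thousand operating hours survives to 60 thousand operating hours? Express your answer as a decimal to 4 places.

The overall survival probability is 0.64790 × 0.59855 × 0.58786.
= 0.227972.

0.2280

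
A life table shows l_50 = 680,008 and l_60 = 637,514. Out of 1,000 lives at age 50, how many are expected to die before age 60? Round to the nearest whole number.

The relevant probability is 1 − 637,514/680,008 = 0.062490.
Expected number = 1,000 × 0.062490 = 62.

62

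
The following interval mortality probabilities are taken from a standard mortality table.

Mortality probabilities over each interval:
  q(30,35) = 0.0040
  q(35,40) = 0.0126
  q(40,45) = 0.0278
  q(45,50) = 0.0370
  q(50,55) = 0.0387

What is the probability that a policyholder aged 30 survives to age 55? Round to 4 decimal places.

P(survive 30→55) = (1 − 0.0040) × (1 − 0.0126) × (1 − 0.0278) × (1 − 0.0370) × (1 − 0.0387).
= 0.9960 × 0.9874 × 0.9722 × 0.9630 × 0.9613 = 0.885102.

0.8851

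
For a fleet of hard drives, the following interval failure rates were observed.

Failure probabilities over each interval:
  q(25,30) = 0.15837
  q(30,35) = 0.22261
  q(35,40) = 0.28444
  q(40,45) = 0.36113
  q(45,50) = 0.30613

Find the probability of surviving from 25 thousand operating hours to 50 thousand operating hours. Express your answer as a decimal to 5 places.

0.20754

Chaining the interval survival probabilities: (1 − 0.15837) × (1 − 0.22261) × (1 − 0.28444) × (1 − 0.36113) × (1 − 0.30613).
= 0.84163 × 0.77739 × 0.71556 × 0.63887 × 0.69387 = 0.207538.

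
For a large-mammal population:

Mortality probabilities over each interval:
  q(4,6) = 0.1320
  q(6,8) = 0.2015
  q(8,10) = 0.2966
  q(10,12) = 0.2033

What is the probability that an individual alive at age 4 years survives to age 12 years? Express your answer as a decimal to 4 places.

Survival from 4 to 12 is the product of surviving each interval: (1 − 0.1320) × (1 − 0.2015) × (1 − 0.2966) × (1 − 0.2033).
= 0.8680 × 0.7985 × 0.7034 × 0.7967 = 0.388411.

0.3884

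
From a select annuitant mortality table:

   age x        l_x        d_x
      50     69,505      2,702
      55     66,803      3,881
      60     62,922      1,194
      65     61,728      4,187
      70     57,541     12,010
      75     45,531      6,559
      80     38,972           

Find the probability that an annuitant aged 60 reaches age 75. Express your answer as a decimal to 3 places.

0.724

We want 15p60 = l_75/l_60.
The conditional survival probability is l_75/l_60 = 45,531/62,922 = 0.723610.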